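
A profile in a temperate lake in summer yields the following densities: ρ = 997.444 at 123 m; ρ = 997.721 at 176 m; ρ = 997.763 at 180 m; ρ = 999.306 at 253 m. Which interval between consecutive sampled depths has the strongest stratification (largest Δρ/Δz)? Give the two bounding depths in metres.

Compute the density gradient over each adjacent pair:
  123–176 m: Δρ/Δz = 0.277/53 = 5.2 × 10⁻³ kg m⁻⁴
  176–180 m: Δρ/Δz = 0.042/4 = 0.011 kg m⁻⁴
  180–253 m: Δρ/Δz = 1.543/73 = 0.021 kg m⁻⁴
The largest gradient is in the 180–253 m interval — the pycnocline.

180–253 m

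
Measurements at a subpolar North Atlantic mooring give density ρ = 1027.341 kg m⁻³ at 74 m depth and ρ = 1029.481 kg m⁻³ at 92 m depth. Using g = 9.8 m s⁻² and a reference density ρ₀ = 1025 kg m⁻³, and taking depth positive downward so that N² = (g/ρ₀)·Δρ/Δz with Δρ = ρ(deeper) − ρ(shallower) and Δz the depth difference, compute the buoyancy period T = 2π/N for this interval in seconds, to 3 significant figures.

Δρ = 1029.481 − 1027.341 = 2.140 kg m⁻³ over Δz = 92 − 74 = 18 m.
N² = (9.8/1025) × (2.140/18) = 1.1367 × 10⁻³ s⁻².
N = √(1.1367 × 10⁻³) = 0.033715 rad s⁻¹, so T = 2π/N = 186.36 s ≈ 186 s.

186 s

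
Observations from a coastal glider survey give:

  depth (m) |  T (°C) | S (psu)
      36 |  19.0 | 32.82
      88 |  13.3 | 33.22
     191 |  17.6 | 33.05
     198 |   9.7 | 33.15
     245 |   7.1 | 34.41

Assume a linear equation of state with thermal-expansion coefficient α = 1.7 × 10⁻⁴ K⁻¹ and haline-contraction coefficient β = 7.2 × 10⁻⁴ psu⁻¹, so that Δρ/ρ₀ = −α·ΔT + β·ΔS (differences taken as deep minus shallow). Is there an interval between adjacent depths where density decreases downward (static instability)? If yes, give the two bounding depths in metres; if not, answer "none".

Evaluate Δρ/ρ₀ = −αΔT + βΔS across each adjacent pair:
  36–88 m: −αΔT+βΔS = −(1.7 × 10⁻⁴)(-5.7)+(7.2 × 10⁻⁴)(+0.40) = 1.3 × 10⁻³ → stable
  88–191 m: −αΔT+βΔS = −(1.7 × 10⁻⁴)(+4.3)+(7.2 × 10⁻⁴)(-0.17) = -8.5 × 10⁻⁴ → UNSTABLE
  191–198 m: −αΔT+βΔS = −(1.7 × 10⁻⁴)(-7.9)+(7.2 × 10⁻⁴)(+0.10) = 1.4 × 10⁻³ → stable
  198–245 m: −αΔT+βΔS = −(1.7 × 10⁻⁴)(-2.6)+(7.2 × 10⁻⁴)(+1.26) = 1.3 × 10⁻³ → stable
The 88–191 m interval has Δρ < 0: lighter water underlies denser water.

88–191 m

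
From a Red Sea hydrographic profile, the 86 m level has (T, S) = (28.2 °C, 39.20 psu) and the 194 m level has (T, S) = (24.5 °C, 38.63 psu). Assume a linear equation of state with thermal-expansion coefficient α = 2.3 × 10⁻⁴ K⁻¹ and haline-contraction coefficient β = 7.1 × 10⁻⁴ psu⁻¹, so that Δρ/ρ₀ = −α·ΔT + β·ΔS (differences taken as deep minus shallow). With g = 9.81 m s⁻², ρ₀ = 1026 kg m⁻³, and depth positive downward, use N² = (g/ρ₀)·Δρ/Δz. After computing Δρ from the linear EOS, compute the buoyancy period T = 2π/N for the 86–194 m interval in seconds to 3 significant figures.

ΔT = -3.7 K, ΔS = -0.57 psu (deep − shallow).
Δρ/ρ₀ = −αΔT + βΔS = 8.51 × 10⁻⁴ − 4.047 × 10⁻⁴ = 4.463 × 10⁻⁴, so Δρ ≈ 0.4579 kg m⁻³.
N² = (g/ρ₀)·Δρ/Δz = g·(Δρ/ρ₀)/Δz = 9.81 × 4.463 × 10⁻⁴ / 108 = 4.0539 × 10⁻⁵ s⁻².
N = √(4.0539 × 10⁻⁵) = 6.3670 × 10⁻³ rad s⁻¹ → T = 2π/N = 986.84 s ≈ 987 s.

987 s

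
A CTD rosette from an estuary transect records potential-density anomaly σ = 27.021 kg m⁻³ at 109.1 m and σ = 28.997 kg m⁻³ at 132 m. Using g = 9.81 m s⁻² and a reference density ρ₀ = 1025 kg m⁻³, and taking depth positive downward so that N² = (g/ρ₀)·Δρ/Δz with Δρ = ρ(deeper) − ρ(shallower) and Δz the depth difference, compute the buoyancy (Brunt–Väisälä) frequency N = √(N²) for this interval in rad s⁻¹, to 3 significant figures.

Δρ = 1028.997 − 1027.021 = 1.976 kg m⁻³ over Δz = 132 − 109.1 = 22.9 m.
N² = (9.81/1025) × (1.976/22.9) = 8.2584 × 10⁻⁴ s⁻².
N = √(8.2584 × 10⁻⁴) = 0.028737 rad s⁻¹ ≈ 0.0287 rad s⁻¹.

0.0287 rad s⁻¹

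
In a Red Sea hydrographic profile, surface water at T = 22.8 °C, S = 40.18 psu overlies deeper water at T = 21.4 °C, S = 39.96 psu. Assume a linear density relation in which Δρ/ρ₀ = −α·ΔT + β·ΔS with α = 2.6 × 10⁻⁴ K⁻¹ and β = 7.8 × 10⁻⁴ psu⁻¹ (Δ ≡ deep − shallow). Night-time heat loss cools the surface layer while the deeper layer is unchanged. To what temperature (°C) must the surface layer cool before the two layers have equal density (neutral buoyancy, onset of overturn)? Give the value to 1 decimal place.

Neutral buoyancy requires Δρ = 0, i.e. −α(T_deep − T_surf′) + β(S_deep − S_surf) = 0.
T_surf′ = T_deep − (β/α)·ΔS = 21.4 − (7.8 × 10⁻⁴/2.6 × 10⁻⁴)·(-0.22) = 22.060 °C.
Cooling required: 22.8 − (22.060) = 0.740 °C.

22.1 °C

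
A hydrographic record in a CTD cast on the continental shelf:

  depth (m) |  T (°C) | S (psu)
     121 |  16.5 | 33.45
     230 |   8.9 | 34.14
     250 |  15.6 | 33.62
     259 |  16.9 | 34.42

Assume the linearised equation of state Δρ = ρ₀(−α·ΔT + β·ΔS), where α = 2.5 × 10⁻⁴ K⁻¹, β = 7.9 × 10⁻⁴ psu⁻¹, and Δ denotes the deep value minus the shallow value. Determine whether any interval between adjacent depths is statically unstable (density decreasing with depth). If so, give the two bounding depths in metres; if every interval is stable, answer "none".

Evaluate Δρ/ρ₀ = −αΔT + βΔS across each adjacent pair:
  121–230 m: −αΔT+βΔS = −(2.5 × 10⁻⁴)(-7.6)+(7.9 × 10⁻⁴)(+0.69) = 2.4 × 10⁻³ → stable
  230–250 m: −αΔT+βΔS = −(2.5 × 10⁻⁴)(+6.7)+(7.9 × 10⁻⁴)(-0.52) = -2.1 × 10⁻³ → UNSTABLE
  250–259 m: −αΔT+βΔS = −(2.5 × 10⁻⁴)(+1.3)+(7.9 × 10⁻⁴)(+0.80) = 3.1 × 10⁻⁴ → stable
The 230–250 m interval has Δρ < 0: lighter water underlies denser water.

230–250 m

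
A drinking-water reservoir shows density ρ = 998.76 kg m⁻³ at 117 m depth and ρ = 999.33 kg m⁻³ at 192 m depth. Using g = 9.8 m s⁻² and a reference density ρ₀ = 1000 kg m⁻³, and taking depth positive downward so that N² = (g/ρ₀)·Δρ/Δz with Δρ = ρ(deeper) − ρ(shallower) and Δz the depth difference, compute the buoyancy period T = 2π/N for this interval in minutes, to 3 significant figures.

12.1 min

Δρ = 999.33 − 998.76 = 0.57 kg m⁻³ over Δz = 192 − 117 = 75 m.
N² = (9.8/1000) × (0.57/75) = 7.4480 × 10⁻⁵ s⁻².
N = √(7.4480 × 10⁻⁵) = 8.6302 × 10⁻³ rad s⁻¹, so T = 2π/N = 728.05 s = 12.134 min ≈ 12.1 min.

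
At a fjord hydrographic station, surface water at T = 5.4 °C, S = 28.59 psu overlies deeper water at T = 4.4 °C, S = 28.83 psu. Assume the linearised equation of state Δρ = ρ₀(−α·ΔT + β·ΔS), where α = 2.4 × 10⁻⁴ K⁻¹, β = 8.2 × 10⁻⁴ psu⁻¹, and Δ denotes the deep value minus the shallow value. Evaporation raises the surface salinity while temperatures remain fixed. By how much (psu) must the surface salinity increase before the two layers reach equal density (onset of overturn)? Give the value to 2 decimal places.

0.53 psu

Neutral buoyancy requires −α(T_deep − T_surf) + β(S_deep − S_surf′) = 0.
S_surf′ = S_deep − (α/β)·ΔT = 28.83 − (2.4 × 10⁻⁴/8.2 × 10⁻⁴)·(-1.0) = 29.1227 psu.
Increase required: 29.1227 − 28.59 = 0.5327 psu.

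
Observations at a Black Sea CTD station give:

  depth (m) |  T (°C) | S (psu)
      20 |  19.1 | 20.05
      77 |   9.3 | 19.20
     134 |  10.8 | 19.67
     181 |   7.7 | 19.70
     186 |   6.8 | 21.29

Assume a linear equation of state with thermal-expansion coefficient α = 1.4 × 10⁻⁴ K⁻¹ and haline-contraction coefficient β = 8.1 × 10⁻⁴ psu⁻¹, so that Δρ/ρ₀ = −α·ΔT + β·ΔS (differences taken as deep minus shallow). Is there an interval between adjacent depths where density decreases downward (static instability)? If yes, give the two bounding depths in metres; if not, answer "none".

none

Evaluate Δρ/ρ₀ = −αΔT + βΔS across each adjacent pair:
  20–77 m: −αΔT+βΔS = −(1.4 × 10⁻⁴)(-9.8)+(8.1 × 10⁻⁴)(-0.85) = 6.8 × 10⁻⁴ → stable
  77–134 m: −αΔT+βΔS = −(1.4 × 10⁻⁴)(+1.5)+(8.1 × 10⁻⁴)(+0.47) = 1.7 × 10⁻⁴ → stable
  134–181 m: −αΔT+βΔS = −(1.4 × 10⁻⁴)(-3.1)+(8.1 × 10⁻⁴)(+0.03) = 4.6 × 10⁻⁴ → stable
  181–186 m: −αΔT+βΔS = −(1.4 × 10⁻⁴)(-0.9)+(8.1 × 10⁻⁴)(+1.59) = 1.4 × 10⁻³ → stable
Every interval has Δρ > 0: the column is stably stratified throughout.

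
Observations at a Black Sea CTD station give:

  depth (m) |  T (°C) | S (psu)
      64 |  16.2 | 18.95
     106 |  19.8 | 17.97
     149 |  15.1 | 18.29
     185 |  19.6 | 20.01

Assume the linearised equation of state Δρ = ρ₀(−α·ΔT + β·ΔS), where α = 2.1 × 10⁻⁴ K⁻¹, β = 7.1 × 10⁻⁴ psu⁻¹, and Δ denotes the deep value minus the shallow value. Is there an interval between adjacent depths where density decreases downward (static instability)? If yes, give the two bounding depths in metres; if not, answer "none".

Evaluate Δρ/ρ₀ = −αΔT + βΔS across each adjacent pair:
  64–106 m: −αΔT+βΔS = −(2.1 × 10⁻⁴)(+3.6)+(7.1 × 10⁻⁴)(-0.98) = -1.5 × 10⁻³ → UNSTABLE
  106–149 m: −αΔT+βΔS = −(2.1 × 10⁻⁴)(-4.7)+(7.1 × 10⁻⁴)(+0.32) = 1.2 × 10⁻³ → stable
  149–185 m: −αΔT+βΔS = −(2.1 × 10⁻⁴)(+4.5)+(7.1 × 10⁻⁴)(+1.72) = 2.8 × 10⁻⁴ → stable
The 64–106 m interval has Δρ < 0: lighter water underlies denser water.

64–106 m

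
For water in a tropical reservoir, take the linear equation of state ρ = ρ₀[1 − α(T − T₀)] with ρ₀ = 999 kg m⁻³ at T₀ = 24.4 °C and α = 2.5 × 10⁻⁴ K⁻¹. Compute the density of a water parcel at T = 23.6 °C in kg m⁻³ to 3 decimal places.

T − T₀ = -0.8 K.
Bracket = 1 − α·(-0.8) = 1 + (2.00 × 10⁻⁴) = 1.0002000.
ρ = 999 × 1.0002000 = 999.200 kg m⁻³.

999.200 kg m⁻³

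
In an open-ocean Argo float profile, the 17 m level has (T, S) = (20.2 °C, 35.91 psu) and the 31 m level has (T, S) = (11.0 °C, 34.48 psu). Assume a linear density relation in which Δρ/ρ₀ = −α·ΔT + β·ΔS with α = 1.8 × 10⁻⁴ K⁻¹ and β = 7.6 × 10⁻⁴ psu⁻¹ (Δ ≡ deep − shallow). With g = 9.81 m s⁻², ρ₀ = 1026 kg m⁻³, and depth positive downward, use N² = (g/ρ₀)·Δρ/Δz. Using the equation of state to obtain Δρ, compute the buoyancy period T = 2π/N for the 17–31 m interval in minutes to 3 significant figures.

ΔT = -9.2 K, ΔS = -1.43 psu (deep − shallow).
Δρ/ρ₀ = −αΔT + βΔS = 1.656 × 10⁻³ − 1.0868 × 10⁻³ = 5.692 × 10⁻⁴, so Δρ ≈ 0.5840 kg m⁻³.
N² = (g/ρ₀)·Δρ/Δz = g·(Δρ/ρ₀)/Δz = 9.81 × 5.692 × 10⁻⁴ / 14 = 3.9885 × 10⁻⁴ s⁻².
N = √(3.9885 × 10⁻⁴) = 0.019971 rad s⁻¹ → T = 2π/N = 314.62 s = 5.2437 min ≈ 5.24 min.

5.24 min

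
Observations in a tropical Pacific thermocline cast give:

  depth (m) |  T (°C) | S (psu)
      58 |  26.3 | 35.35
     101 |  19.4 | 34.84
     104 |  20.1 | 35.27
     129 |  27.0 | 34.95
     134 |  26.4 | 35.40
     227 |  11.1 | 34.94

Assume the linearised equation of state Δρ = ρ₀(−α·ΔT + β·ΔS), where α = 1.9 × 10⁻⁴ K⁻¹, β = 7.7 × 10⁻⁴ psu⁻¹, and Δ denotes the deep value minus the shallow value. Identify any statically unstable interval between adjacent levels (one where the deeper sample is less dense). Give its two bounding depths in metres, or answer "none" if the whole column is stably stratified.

104–129 m

Evaluate Δρ/ρ₀ = −αΔT + βΔS across each adjacent pair:
  58–101 m: −αΔT+βΔS = −(1.9 × 10⁻⁴)(-6.9)+(7.7 × 10⁻⁴)(-0.51) = 9.2 × 10⁻⁴ → stable
  101–104 m: −αΔT+βΔS = −(1.9 × 10⁻⁴)(+0.7)+(7.7 × 10⁻⁴)(+0.43) = 2.0 × 10⁻⁴ → stable
  104–129 m: −αΔT+βΔS = −(1.9 × 10⁻⁴)(+6.9)+(7.7 × 10⁻⁴)(-0.32) = -1.6 × 10⁻³ → UNSTABLE
  129–134 m: −αΔT+βΔS = −(1.9 × 10⁻⁴)(-0.6)+(7.7 × 10⁻⁴)(+0.45) = 4.6 × 10⁻⁴ → stable
  134–227 m: −αΔT+βΔS = −(1.9 × 10⁻⁴)(-15.3)+(7.7 × 10⁻⁴)(-0.46) = 2.6 × 10⁻³ → stable
The 104–129 m interval has Δρ < 0: lighter water underlies denser water.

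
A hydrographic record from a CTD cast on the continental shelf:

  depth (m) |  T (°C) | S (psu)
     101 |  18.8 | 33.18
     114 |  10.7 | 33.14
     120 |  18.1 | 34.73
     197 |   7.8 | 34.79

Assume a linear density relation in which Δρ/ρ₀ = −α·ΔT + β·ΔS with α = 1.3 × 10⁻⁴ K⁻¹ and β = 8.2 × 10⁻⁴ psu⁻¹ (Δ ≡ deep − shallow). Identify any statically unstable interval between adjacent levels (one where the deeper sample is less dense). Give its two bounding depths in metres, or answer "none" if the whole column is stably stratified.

Evaluate Δρ/ρ₀ = −αΔT + βΔS across each adjacent pair:
  101–114 m: −αΔT+βΔS = −(1.3 × 10⁻⁴)(-8.1)+(8.2 × 10⁻⁴)(-0.04) = 1.0 × 10⁻³ → stable
  114–120 m: −αΔT+βΔS = −(1.3 × 10⁻⁴)(+7.4)+(8.2 × 10⁻⁴)(+1.59) = 3.4 × 10⁻⁴ → stable
  120–197 m: −αΔT+βΔS = −(1.3 × 10⁻⁴)(-10.3)+(8.2 × 10⁻⁴)(+0.06) = 1.4 × 10⁻³ → stable
Every interval has Δρ > 0: the column is stably stratified throughout.

none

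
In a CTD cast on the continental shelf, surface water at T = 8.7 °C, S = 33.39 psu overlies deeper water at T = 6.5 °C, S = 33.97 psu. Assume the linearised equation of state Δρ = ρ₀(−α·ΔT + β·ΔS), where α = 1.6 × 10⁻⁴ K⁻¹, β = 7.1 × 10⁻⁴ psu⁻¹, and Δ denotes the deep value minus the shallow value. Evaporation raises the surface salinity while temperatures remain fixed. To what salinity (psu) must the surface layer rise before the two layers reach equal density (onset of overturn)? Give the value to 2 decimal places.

34.47 psu

Neutral buoyancy requires −α(T_deep − T_surf) + β(S_deep − S_surf′) = 0.
S_surf′ = S_deep − (α/β)·ΔT = 33.97 − (1.6 × 10⁻⁴/7.1 × 10⁻⁴)·(-2.2) = 34.4658 psu.
Increase required: 34.4658 − 33.39 = 1.0758 psu.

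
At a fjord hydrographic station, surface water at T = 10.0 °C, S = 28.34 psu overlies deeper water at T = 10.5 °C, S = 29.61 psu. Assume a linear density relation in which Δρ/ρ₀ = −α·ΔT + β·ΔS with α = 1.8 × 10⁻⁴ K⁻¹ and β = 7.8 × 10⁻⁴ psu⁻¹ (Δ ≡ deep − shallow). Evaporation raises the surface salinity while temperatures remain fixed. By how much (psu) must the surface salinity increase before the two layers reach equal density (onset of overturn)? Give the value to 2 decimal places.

Neutral buoyancy requires −α(T_deep − T_surf) + β(S_deep − S_surf′) = 0.
S_surf′ = S_deep − (α/β)·ΔT = 29.61 − (1.8 × 10⁻⁴/7.8 × 10⁻⁴)·(+0.5) = 29.4946 psu.
Increase required: 29.4946 − 28.34 = 1.1546 psu.

1.15 psu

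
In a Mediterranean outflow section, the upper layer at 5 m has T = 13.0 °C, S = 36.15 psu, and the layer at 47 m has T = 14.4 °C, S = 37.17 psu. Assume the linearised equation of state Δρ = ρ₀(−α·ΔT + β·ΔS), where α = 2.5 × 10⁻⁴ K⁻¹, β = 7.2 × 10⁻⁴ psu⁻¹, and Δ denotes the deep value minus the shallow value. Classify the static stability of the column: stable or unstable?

ΔT = 14.4 − 13.0 = +1.4 K and ΔS = 37.17 − 36.15 = +1.02 psu (deep − shallow).
−αΔT = -3.50 × 10⁻⁴; βΔS = 7.344 × 10⁻⁴; sum Δρ/ρ₀ = 3.844 × 10⁻⁴.
Δρ/ρ₀ > 0, so Δρ > 0: deeper water is denser → statically stable.

stable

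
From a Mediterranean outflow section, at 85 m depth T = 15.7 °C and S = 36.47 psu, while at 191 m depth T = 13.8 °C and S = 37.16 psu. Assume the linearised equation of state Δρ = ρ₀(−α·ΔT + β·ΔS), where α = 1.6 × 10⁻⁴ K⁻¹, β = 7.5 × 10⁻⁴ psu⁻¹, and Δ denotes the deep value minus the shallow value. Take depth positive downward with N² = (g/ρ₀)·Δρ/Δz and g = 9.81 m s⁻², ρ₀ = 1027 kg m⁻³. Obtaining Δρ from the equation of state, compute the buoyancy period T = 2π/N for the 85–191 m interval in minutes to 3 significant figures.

12.0 min

ΔT = -1.9 K, ΔS = +0.69 psu (deep − shallow).
Δρ/ρ₀ = −αΔT + βΔS = 3.04 × 10⁻⁴ + 5.175 × 10⁻⁴ = 8.215 × 10⁻⁴, so Δρ ≈ 0.8437 kg m⁻³.
N² = (g/ρ₀)·Δρ/Δz = g·(Δρ/ρ₀)/Δz = 9.81 × 8.215 × 10⁻⁴ / 106 = 7.6028 × 10⁻⁵ s⁻².
N = √(7.6028 × 10⁻⁵) = 8.7194 × 10⁻³ rad s⁻¹ → T = 2π/N = 720.60 s = 12.010 min ≈ 12.0 min.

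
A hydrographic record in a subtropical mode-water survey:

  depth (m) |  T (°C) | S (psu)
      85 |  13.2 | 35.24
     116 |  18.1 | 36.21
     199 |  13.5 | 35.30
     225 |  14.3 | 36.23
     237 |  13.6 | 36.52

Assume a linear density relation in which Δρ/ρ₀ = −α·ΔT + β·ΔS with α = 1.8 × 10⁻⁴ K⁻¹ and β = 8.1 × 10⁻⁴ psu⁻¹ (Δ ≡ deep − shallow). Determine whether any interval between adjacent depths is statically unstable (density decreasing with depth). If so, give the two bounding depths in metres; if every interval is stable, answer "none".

85–116 m

Evaluate Δρ/ρ₀ = −αΔT + βΔS across each adjacent pair:
  85–116 m: −αΔT+βΔS = −(1.8 × 10⁻⁴)(+4.9)+(8.1 × 10⁻⁴)(+0.97) = -9.6 × 10⁻⁵ → UNSTABLE
  116–199 m: −αΔT+βΔS = −(1.8 × 10⁻⁴)(-4.6)+(8.1 × 10⁻⁴)(-0.91) = 9.1 × 10⁻⁵ → stable
  199–225 m: −αΔT+βΔS = −(1.8 × 10⁻⁴)(+0.8)+(8.1 × 10⁻⁴)(+0.93) = 6.1 × 10⁻⁴ → stable
  225–237 m: −αΔT+βΔS = −(1.8 × 10⁻⁴)(-0.7)+(8.1 × 10⁻⁴)(+0.29) = 3.6 × 10⁻⁴ → stable
The 85–116 m interval has Δρ < 0: lighter water underlies denser water.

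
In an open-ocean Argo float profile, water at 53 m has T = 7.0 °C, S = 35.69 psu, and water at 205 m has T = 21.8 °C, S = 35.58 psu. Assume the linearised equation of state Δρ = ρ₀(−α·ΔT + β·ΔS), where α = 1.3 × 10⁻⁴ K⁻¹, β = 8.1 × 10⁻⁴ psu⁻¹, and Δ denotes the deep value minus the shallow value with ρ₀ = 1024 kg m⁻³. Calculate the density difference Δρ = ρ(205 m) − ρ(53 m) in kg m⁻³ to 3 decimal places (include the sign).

ΔT = +14.8 K, ΔS = -0.11 psu (deep − shallow).
Δρ/ρ₀ = −(1.3 × 10⁻⁴)(+14.8) + (8.1 × 10⁻⁴)(-0.11) = -2.0131 × 10⁻³.
Δρ = 1024 × (-2.0131 × 10⁻³) = -2.061 kg m⁻³.
Negative Δρ: lighter below, statically unstable.

-2.061 kg m⁻³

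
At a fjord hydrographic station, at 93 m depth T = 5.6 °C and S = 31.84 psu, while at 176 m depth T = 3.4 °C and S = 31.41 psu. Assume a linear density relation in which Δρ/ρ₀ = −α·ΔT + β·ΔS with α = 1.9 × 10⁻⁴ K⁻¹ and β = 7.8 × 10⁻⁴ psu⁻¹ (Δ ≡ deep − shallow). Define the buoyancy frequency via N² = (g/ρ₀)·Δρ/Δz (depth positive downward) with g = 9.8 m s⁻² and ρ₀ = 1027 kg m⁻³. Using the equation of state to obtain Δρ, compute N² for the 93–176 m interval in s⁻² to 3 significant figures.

ΔT = -2.2 K, ΔS = -0.43 psu (deep − shallow).
Δρ/ρ₀ = −αΔT + βΔS = 4.18 × 10⁻⁴ − 3.354 × 10⁻⁴ = 8.26 × 10⁻⁵, so Δρ ≈ 0.08483 kg m⁻³.
N² = (g/ρ₀)·Δρ/Δz = g·(Δρ/ρ₀)/Δz = 9.8 × 8.26 × 10⁻⁵ / 83 = 9.7528 × 10⁻⁶ s⁻² ≈ 9.75 × 10⁻⁶ s⁻².

9.75 × 10⁻⁶ s⁻²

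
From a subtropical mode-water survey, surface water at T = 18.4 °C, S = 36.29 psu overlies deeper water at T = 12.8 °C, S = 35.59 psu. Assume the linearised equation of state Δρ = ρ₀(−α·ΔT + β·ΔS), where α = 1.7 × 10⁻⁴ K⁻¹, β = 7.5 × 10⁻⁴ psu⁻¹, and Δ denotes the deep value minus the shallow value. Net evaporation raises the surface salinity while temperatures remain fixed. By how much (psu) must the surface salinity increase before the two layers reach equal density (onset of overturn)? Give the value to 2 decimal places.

0.57 psu

Neutral buoyancy requires −α(T_deep − T_surf) + β(S_deep − S_surf′) = 0.
S_surf′ = S_deep − (α/β)·ΔT = 35.59 − (1.7 × 10⁻⁴/7.5 × 10⁻⁴)·(-5.6) = 36.8593 psu.
Increase required: 36.8593 − 36.29 = 0.5693 psu.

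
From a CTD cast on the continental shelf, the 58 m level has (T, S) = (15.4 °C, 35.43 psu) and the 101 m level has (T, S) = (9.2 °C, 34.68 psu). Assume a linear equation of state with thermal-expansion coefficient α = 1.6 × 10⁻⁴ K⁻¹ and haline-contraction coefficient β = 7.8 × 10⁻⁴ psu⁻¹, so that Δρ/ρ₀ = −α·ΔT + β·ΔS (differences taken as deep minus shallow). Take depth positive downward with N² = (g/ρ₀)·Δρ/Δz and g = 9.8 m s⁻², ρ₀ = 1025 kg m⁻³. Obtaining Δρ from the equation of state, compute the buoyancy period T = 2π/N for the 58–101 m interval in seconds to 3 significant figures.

ΔT = -6.2 K, ΔS = -0.75 psu (deep − shallow).
Δρ/ρ₀ = −αΔT + βΔS = 9.92 × 10⁻⁴ − 5.85 × 10⁻⁴ = 4.07 × 10⁻⁴, so Δρ ≈ 0.4172 kg m⁻³.
N² = (g/ρ₀)·Δρ/Δz = g·(Δρ/ρ₀)/Δz = 9.8 × 4.07 × 10⁻⁴ / 43 = 9.2758 × 10⁻⁵ s⁻².
N = √(9.2758 × 10⁻⁵) = 9.6311 × 10⁻³ rad s⁻¹ → T = 2π/N = 652.39 s ≈ 652 s.

652 s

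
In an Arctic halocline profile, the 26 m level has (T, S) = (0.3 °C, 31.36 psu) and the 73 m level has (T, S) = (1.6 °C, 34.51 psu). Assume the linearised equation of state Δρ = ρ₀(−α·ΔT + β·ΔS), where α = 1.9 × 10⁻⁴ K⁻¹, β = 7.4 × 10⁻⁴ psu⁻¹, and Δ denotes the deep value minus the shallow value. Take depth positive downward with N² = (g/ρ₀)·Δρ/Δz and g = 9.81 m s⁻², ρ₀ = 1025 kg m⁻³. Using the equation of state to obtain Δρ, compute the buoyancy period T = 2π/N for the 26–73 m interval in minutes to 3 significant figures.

ΔT = +1.3 K, ΔS = +3.15 psu (deep − shallow).
Δρ/ρ₀ = −αΔT + βΔS = -2.47 × 10⁻⁴ + 2.331 × 10⁻³ = 2.084 × 10⁻³, so Δρ ≈ 2.136 kg m⁻³.
N² = (g/ρ₀)·Δρ/Δz = g·(Δρ/ρ₀)/Δz = 9.81 × 2.084 × 10⁻³ / 47 = 4.3498 × 10⁻⁴ s⁻².
N = √(4.3498 × 10⁻⁴) = 0.020856 rad s⁻¹ → T = 2π/N = 301.27 s = 5.0212 min ≈ 5.02 min.

5.02 min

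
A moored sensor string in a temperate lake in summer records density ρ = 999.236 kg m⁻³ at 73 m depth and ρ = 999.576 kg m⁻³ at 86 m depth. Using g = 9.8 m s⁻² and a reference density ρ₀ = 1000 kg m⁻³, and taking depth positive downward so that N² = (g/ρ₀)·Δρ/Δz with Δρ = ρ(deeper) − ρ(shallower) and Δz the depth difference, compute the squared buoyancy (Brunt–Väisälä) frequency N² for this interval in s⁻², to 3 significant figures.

2.56 × 10⁻⁴ s⁻²

Δρ = 999.576 − 999.236 = 0.340 kg m⁻³ over Δz = 86 − 73 = 13 m.
N² = (9.8/1000) × (0.340/13) = 2.5631 × 10⁻⁴ s⁻² ≈ 2.56 × 10⁻⁴ s⁻².
N² > 0, so the interval is statically stable.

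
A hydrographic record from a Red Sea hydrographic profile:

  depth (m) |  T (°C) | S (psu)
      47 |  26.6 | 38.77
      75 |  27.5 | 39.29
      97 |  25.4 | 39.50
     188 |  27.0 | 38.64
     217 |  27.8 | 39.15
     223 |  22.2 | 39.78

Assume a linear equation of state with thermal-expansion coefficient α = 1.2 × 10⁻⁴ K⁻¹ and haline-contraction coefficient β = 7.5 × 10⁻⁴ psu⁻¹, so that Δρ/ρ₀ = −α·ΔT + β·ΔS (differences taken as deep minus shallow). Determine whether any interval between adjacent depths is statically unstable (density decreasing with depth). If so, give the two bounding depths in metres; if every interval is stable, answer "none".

Evaluate Δρ/ρ₀ = −αΔT + βΔS across each adjacent pair:
  47–75 m: −αΔT+βΔS = −(1.2 × 10⁻⁴)(+0.9)+(7.5 × 10⁻⁴)(+0.52) = 2.8 × 10⁻⁴ → stable
  75–97 m: −αΔT+βΔS = −(1.2 × 10⁻⁴)(-2.1)+(7.5 × 10⁻⁴)(+0.21) = 4.1 × 10⁻⁴ → stable
  97–188 m: −αΔT+βΔS = −(1.2 × 10⁻⁴)(+1.6)+(7.5 × 10⁻⁴)(-0.86) = -8.4 × 10⁻⁴ → UNSTABLE
  188–217 m: −αΔT+βΔS = −(1.2 × 10⁻⁴)(+0.8)+(7.5 × 10⁻⁴)(+0.51) = 2.9 × 10⁻⁴ → stable
  217–223 m: −αΔT+βΔS = −(1.2 × 10⁻⁴)(-5.6)+(7.5 × 10⁻⁴)(+0.63) = 1.1 × 10⁻³ → stable
The 97–188 m interval has Δρ < 0: lighter water underlies denser water.

97–188 m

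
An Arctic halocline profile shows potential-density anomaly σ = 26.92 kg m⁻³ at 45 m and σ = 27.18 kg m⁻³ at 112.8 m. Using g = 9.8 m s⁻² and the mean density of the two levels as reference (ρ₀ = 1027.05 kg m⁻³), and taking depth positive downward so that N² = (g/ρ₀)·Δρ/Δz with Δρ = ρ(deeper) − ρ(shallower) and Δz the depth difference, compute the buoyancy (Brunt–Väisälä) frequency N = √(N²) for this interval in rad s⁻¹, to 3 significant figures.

6.05 × 10⁻³ rad s⁻¹

Δρ = 1027.18 − 1026.92 = 0.26 kg m⁻³ over Δz = 112.8 − 45 = 67.8 m.
N² = (9.8/1027.05) × (0.26/67.8) = 3.6591 × 10⁻⁵ s⁻².
N = √(3.6591 × 10⁻⁵) = 6.0490 × 10⁻³ rad s⁻¹ ≈ 6.05 × 10⁻³ rad s⁻¹.
Since Δρ > 0 the layer is stably stratified.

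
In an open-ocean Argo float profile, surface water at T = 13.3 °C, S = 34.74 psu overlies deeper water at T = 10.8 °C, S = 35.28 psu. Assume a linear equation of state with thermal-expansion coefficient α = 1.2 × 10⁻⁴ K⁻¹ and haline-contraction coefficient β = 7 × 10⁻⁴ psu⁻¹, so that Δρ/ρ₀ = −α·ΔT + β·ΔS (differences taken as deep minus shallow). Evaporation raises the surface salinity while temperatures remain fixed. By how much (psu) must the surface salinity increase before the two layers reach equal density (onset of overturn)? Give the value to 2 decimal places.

Neutral buoyancy requires −α(T_deep − T_surf) + β(S_deep − S_surf′) = 0.
S_surf′ = S_deep − (α/β)·ΔT = 35.28 − (1.2 × 10⁻⁴/7 × 10⁻⁴)·(-2.5) = 35.7086 psu.
Increase required: 35.7086 − 34.74 = 0.9686 psu.

0.97 psu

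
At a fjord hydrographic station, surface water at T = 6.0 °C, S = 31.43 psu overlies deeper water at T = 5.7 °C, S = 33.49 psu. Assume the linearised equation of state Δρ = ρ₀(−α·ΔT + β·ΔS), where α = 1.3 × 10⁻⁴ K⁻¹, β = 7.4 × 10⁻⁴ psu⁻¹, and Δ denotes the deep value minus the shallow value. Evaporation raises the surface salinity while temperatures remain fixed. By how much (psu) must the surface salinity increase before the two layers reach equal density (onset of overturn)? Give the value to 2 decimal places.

2.11 psu

Neutral buoyancy requires −α(T_deep − T_surf) + β(S_deep − S_surf′) = 0.
S_surf′ = S_deep − (α/β)·ΔT = 33.49 − (1.3 × 10⁻⁴/7.4 × 10⁻⁴)·(-0.3) = 33.5427 psu.
Increase required: 33.5427 − 31.43 = 2.1127 psu.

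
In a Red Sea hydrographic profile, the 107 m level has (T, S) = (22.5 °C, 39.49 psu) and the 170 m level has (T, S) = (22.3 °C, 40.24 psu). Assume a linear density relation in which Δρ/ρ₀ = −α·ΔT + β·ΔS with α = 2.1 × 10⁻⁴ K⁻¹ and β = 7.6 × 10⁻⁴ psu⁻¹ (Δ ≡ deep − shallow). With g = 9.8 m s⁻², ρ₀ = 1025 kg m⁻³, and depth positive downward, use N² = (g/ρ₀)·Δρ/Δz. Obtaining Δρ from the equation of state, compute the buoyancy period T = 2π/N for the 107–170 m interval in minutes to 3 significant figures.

ΔT = -0.2 K, ΔS = +0.75 psu (deep − shallow).
Δρ/ρ₀ = −αΔT + βΔS = 4.20 × 10⁻⁵ + 5.70 × 10⁻⁴ = 6.12 × 10⁻⁴, so Δρ ≈ 0.6273 kg m⁻³.
N² = (g/ρ₀)·Δρ/Δz = g·(Δρ/ρ₀)/Δz = 9.8 × 6.12 × 10⁻⁴ / 63 = 9.5200 × 10⁻⁵ s⁻².
N = √(9.5200 × 10⁻⁵) = 9.7570 × 10⁻³ rad s⁻¹ → T = 2π/N = 643.97 s = 10.733 min ≈ 10.7 min.

10.7 min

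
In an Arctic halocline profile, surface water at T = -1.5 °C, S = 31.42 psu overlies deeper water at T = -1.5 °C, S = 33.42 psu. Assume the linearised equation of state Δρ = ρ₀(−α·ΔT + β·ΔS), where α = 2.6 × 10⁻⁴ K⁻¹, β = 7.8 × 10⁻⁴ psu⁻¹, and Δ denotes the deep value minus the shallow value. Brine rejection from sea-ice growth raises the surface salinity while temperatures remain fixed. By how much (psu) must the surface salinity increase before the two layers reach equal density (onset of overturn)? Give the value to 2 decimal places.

Neutral buoyancy requires −α(T_deep − T_surf) + β(S_deep − S_surf′) = 0.
S_surf′ = S_deep − (α/β)·ΔT = 33.42 − (2.6 × 10⁻⁴/7.8 × 10⁻⁴)·(+0.0) = 33.4200 psu.
Increase required: 33.4200 − 31.42 = 2.0000 psu.

2.00 psu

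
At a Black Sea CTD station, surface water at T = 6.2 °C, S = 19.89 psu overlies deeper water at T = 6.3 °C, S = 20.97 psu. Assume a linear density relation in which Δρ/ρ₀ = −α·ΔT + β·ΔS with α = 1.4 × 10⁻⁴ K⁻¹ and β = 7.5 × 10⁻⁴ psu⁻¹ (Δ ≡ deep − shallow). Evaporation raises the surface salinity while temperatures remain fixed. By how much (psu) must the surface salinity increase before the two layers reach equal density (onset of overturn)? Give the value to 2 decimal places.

Neutral buoyancy requires −α(T_deep − T_surf) + β(S_deep − S_surf′) = 0.
S_surf′ = S_deep − (α/β)·ΔT = 20.97 − (1.4 × 10⁻⁴/7.5 × 10⁻⁴)·(+0.1) = 20.9513 psu.
Increase required: 20.9513 − 19.89 = 1.0613 psu.

1.06 psu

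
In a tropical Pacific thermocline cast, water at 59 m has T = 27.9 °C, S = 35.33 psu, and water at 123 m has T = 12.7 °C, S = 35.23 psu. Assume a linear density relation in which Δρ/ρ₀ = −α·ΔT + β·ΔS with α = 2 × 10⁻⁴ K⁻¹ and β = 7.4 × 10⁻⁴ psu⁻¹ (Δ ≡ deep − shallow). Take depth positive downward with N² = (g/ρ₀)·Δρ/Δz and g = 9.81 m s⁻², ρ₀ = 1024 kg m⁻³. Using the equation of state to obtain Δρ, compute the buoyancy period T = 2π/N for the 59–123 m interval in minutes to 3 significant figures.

4.91 min

ΔT = -15.2 K, ΔS = -0.10 psu (deep − shallow).
Δρ/ρ₀ = −αΔT + βΔS = 3.04 × 10⁻³ − 7.40 × 10⁻⁵ = 2.966 × 10⁻³, so Δρ ≈ 3.037 kg m⁻³.
N² = (g/ρ₀)·Δρ/Δz = g·(Δρ/ρ₀)/Δz = 9.81 × 2.966 × 10⁻³ / 64 = 4.5463 × 10⁻⁴ s⁻².
N = √(4.5463 × 10⁻⁴) = 0.021322 rad s⁻¹ → T = 2π/N = 294.68 s = 4.9113 min ≈ 4.91 min.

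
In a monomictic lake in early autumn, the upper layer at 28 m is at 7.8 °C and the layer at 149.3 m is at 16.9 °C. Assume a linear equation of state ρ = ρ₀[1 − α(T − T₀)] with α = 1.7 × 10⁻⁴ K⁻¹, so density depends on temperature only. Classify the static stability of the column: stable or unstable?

unstable

ΔT = 16.9 − 7.8 = +9.1 K, so Δρ/ρ₀ = −αΔT = -1.547 × 10⁻³.
Δρ/ρ₀ < 0, so Δρ < 0: deeper water is lighter → statically unstable; the column would overturn.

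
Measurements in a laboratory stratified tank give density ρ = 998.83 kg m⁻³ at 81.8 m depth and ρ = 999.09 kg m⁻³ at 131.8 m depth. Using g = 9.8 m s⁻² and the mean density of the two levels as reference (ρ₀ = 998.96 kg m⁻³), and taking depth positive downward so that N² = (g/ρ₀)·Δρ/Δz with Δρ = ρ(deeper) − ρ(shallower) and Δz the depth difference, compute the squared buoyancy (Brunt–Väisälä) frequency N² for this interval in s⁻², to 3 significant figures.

5.10 × 10⁻⁵ s⁻²

Δρ = 999.09 − 998.83 = 0.26 kg m⁻³ over Δz = 131.8 − 81.8 = 50 m.
N² = (9.8/998.96) × (0.26/50) = 5.1013 × 10⁻⁵ s⁻² ≈ 5.10 × 10⁻⁵ s⁻².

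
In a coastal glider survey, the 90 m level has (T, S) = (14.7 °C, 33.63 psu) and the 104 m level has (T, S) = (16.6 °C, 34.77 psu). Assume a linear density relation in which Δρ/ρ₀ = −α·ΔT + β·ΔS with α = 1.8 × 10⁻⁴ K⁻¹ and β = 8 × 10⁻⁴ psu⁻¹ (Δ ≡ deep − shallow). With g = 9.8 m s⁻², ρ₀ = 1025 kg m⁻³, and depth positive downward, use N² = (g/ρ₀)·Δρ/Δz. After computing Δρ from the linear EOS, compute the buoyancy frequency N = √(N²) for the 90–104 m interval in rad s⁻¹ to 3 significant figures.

0.0200 rad s⁻¹

ΔT = +1.9 K, ΔS = +1.14 psu (deep − shallow).
Δρ/ρ₀ = −αΔT + βΔS = -3.42 × 10⁻⁴ + 9.12 × 10⁻⁴ = 5.70 × 10⁻⁴, so Δρ ≈ 0.5842 kg m⁻³.
N² = (g/ρ₀)·Δρ/Δz = g·(Δρ/ρ₀)/Δz = 9.8 × 5.70 × 10⁻⁴ / 14 = 3.9900 × 10⁻⁴ s⁻².
N = √(3.9900 × 10⁻⁴) = 0.019975 rad s⁻¹ ≈ 0.0200 rad s⁻¹.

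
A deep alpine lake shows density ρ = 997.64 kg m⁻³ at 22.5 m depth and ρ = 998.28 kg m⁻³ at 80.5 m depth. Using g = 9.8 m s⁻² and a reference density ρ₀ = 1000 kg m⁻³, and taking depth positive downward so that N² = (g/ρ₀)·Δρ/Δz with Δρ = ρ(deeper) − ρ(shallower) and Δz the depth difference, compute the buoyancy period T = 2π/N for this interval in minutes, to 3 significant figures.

10.1 min

Δρ = 998.28 − 997.64 = 0.64 kg m⁻³ over Δz = 80.5 − 22.5 = 58 m.
N² = (9.8/1000) × (0.64/58) = 1.0814 × 10⁻⁴ s⁻².
N = √(1.0814 × 10⁻⁴) = 0.010399 rad s⁻¹, so T = 2π/N = 604.21 s = 10.070 min ≈ 10.1 min.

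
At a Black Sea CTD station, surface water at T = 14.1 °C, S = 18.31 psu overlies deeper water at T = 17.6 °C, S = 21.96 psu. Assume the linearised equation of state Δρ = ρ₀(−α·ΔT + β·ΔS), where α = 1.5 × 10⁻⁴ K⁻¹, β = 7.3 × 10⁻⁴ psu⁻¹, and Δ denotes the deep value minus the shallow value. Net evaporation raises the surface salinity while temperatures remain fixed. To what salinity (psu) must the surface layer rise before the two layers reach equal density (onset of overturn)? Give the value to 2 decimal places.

21.24 psu

Neutral buoyancy requires −α(T_deep − T_surf) + β(S_deep − S_surf′) = 0.
S_surf′ = S_deep − (α/β)·ΔT = 21.96 − (1.5 × 10⁻⁴/7.3 × 10⁻⁴)·(+3.5) = 21.2408 psu.
Increase required: 21.2408 − 18.31 = 2.9308 psu.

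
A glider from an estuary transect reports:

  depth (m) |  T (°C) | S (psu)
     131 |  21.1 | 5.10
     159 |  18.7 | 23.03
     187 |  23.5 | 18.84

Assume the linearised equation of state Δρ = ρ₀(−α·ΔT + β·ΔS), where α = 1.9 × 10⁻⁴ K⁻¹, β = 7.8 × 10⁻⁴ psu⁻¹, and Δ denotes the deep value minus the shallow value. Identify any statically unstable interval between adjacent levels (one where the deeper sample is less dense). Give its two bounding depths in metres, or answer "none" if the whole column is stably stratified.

159–187 m

Evaluate Δρ/ρ₀ = −αΔT + βΔS across each adjacent pair:
  131–159 m: −αΔT+βΔS = −(1.9 × 10⁻⁴)(-2.4)+(7.8 × 10⁻⁴)(+17.93) = 0.014 → stable
  159–187 m: −αΔT+βΔS = −(1.9 × 10⁻⁴)(+4.8)+(7.8 × 10⁻⁴)(-4.19) = -4.2 × 10⁻³ → UNSTABLE
The 159–187 m interval has Δρ < 0: lighter water underlies denser water.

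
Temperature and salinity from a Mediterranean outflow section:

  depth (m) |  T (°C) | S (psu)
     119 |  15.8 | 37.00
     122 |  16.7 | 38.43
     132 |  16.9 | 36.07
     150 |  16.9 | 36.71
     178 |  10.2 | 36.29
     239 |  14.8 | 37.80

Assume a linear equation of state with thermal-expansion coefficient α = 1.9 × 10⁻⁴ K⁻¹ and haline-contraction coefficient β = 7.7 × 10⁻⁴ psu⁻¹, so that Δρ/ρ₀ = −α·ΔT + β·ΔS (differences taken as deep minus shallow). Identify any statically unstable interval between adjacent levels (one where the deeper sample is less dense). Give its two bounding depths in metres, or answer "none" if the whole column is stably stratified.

Evaluate Δρ/ρ₀ = −αΔT + βΔS across each adjacent pair:
  119–122 m: −αΔT+βΔS = −(1.9 × 10⁻⁴)(+0.9)+(7.7 × 10⁻⁴)(+1.43) = 9.3 × 10⁻⁴ → stable
  122–132 m: −αΔT+βΔS = −(1.9 × 10⁻⁴)(+0.2)+(7.7 × 10⁻⁴)(-2.36) = -1.9 × 10⁻³ → UNSTABLE
  132–150 m: −αΔT+βΔS = −(1.9 × 10⁻⁴)(+0.0)+(7.7 × 10⁻⁴)(+0.64) = 4.9 × 10⁻⁴ → stable
  150–178 m: −αΔT+βΔS = −(1.9 × 10⁻⁴)(-6.7)+(7.7 × 10⁻⁴)(-0.42) = 9.5 × 10⁻⁴ → stable
  178–239 m: −αΔT+βΔS = −(1.9 × 10⁻⁴)(+4.6)+(7.7 × 10⁻⁴)(+1.51) = 2.9 × 10⁻⁴ → stable
The 122–132 m interval has Δρ < 0: lighter water underlies denser water.

122–132 m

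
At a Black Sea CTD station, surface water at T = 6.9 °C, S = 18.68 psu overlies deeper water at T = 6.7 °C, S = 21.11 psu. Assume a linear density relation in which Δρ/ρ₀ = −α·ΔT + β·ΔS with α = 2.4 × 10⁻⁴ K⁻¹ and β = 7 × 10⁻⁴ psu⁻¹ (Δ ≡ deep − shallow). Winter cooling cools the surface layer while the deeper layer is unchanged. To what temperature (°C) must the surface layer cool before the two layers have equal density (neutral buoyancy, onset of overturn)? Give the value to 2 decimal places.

-0.39 °C

Neutral buoyancy requires Δρ = 0, i.e. −α(T_deep − T_surf′) + β(S_deep − S_surf) = 0.
T_surf′ = T_deep − (β/α)·ΔS = 6.7 − (7 × 10⁻⁴/2.4 × 10⁻⁴)·(+2.43) = -0.3875 °C.
Cooling required: 6.9 − (-0.3875) = 7.2875 °C.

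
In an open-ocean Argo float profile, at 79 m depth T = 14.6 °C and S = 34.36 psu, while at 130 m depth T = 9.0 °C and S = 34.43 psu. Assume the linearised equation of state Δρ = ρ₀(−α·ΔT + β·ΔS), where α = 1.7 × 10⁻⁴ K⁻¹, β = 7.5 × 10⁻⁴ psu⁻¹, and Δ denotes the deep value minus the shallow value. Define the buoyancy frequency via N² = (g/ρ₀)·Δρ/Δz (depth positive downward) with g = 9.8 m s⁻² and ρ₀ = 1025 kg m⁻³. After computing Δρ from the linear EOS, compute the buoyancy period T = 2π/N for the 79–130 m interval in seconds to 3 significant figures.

452 s

ΔT = -5.6 K, ΔS = +0.07 psu (deep − shallow).
Δρ/ρ₀ = −αΔT + βΔS = 9.52 × 10⁻⁴ + 5.25 × 10⁻⁵ = 1.0045 × 10⁻³, so Δρ ≈ 1.030 kg m⁻³.
N² = (g/ρ₀)·Δρ/Δz = g·(Δρ/ρ₀)/Δz = 9.8 × 1.0045 × 10⁻³ / 51 = 1.9302 × 10⁻⁴ s⁻².
N = √(1.9302 × 10⁻⁴) = 0.013893 rad s⁻¹ → T = 2π/N = 452.26 s ≈ 452 s.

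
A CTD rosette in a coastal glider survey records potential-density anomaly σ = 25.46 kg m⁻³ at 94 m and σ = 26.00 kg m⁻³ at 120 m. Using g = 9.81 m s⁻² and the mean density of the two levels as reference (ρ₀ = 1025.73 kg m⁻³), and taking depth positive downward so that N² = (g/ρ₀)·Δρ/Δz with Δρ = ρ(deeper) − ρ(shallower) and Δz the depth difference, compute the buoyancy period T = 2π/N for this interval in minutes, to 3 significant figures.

7.43 min

Δρ = 1026.00 − 1025.46 = 0.54 kg m⁻³ over Δz = 120 − 94 = 26 m.
N² = (9.81/1025.73) × (0.54/26) = 1.9864 × 10⁻⁴ s⁻².
N = √(1.9864 × 10⁻⁴) = 0.014094 rad s⁻¹, so T = 2π/N = 445.81 s = 7.4302 min ≈ 7.43 min.
N² > 0, so the interval is statically stable.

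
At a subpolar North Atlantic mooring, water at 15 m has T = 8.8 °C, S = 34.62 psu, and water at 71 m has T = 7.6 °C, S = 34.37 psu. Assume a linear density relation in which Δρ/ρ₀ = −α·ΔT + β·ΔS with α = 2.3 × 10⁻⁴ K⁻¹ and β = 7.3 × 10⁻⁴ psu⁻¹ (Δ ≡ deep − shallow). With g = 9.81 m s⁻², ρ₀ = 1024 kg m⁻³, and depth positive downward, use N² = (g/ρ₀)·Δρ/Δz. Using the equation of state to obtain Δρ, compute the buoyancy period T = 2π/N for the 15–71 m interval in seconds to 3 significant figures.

ΔT = -1.2 K, ΔS = -0.25 psu (deep − shallow).
Δρ/ρ₀ = −αΔT + βΔS = 2.76 × 10⁻⁴ − 1.825 × 10⁻⁴ = 9.35 × 10⁻⁵, so Δρ ≈ 0.09574 kg m⁻³.
N² = (g/ρ₀)·Δρ/Δz = g·(Δρ/ρ₀)/Δz = 9.81 × 9.35 × 10⁻⁵ / 56 = 1.6379 × 10⁻⁵ s⁻².
N = √(1.6379 × 10⁻⁵) = 4.0471 × 10⁻³ rad s⁻¹ → T = 2π/N = 1.5525 × 10³ s ≈ 1.55 × 10³ s.

1.55 × 10³ s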